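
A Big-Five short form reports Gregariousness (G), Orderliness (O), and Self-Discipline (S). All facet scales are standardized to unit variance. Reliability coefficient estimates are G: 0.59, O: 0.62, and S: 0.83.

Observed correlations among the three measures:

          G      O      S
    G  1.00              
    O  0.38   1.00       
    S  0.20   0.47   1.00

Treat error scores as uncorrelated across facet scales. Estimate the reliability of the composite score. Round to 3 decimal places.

0.812

Var(G+O+S) = 3 + 2·[0.38 + 0.20 + 0.47] = 3 + 2.1 = 5.1.
Because errors are independent across components, Cov(Tᵢ,Tⱼ) = Cov(Xᵢ,Xⱼ); the off-diagonal part of the true-score variance is the same as above.
True-score variance = [0.59 + 0.62 + 0.83] + 2.1 = 2.04 + 2.1 = 4.14.
Reliability = 4.14 / 5.1 = 0.812.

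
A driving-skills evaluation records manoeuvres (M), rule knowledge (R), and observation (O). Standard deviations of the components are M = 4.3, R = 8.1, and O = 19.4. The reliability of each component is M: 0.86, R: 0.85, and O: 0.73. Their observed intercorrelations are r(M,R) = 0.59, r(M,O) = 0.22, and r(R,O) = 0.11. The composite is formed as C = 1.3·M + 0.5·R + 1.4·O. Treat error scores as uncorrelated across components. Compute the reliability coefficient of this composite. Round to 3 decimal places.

0.772

Var(C) = 1.3²·4.3² + 0.5²·8.1² + 1.4²·19.4² + 2·[0.65·4.3·8.1·0.59 + 1.82·4.3·19.4·0.22 + 0.7·8.1·19.4·0.11] = 785.316 + 117.717 = 903.033.
Under uncorrelated errors the observed covariances equal the true-score covariances, so only the own-variance terms attenuate.
True-score variance = [1.3²·4.3²·0.86 + 0.5²·8.1²·0.85 + 1.4²·19.4²·0.73] + 117.717 = 579.311 + 117.717 = 697.028.
Reliability = 697.028 / 903.033 = 0.772.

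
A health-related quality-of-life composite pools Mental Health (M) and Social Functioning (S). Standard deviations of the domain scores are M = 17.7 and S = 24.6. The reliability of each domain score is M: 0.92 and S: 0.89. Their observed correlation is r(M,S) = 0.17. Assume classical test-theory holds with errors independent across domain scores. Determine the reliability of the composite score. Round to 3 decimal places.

0.914

Var(M+S) = 17.7² + 24.6² + 2·[17.7·24.6·0.17] = 918.45 + 148.043 = 1066.49.
Because errors are independent across components, Cov(Tᵢ,Tⱼ) = Cov(Xᵢ,Xⱼ); the off-diagonal part of the true-score variance is the same as above.
True-score variance = [17.7²·0.92 + 24.6²·0.89] + 148.043 = 826.819 + 148.043 = 974.862.
Reliability = 974.862 / 1066.49 = 0.914.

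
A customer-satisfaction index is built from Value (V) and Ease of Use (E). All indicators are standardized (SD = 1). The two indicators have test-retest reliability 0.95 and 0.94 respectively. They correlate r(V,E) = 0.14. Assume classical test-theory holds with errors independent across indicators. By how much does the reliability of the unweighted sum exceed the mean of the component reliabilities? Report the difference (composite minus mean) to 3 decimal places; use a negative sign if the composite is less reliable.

Var(sum) = 2 + 0.28 = 2.28; true-score variance = 1.89 + 0.28 = 2.17; composite reliability = 0.9518.
Mean component reliability = 0.9450.
Difference = 0.9518 − 0.9450 = 0.007.

0.007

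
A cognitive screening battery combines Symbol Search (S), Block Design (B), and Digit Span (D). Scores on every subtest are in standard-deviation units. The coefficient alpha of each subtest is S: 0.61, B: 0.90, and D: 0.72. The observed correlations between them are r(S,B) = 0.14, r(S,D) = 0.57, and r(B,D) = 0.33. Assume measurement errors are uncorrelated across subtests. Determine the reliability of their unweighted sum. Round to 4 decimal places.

0.8484

Var(S+B+D) = 3 + 2·[0.14 + 0.57 + 0.33] = 3 + 2.08 = 5.08.
With uncorrelated errors the cross-covariances are all true-score covariance, so they carry over unchanged; only the diagonal terms shrink to ρᵢσᵢ².
True-score variance = [0.61 + 0.90 + 0.72] + 2.08 = 2.23 + 2.08 = 4.31.
Reliability = 4.31 / 5.08 = 0.8484.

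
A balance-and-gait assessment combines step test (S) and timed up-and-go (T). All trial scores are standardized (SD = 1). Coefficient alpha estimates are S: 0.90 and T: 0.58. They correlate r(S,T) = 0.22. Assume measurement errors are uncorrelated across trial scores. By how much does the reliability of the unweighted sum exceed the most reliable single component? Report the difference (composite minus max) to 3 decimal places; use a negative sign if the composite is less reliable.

Var(sum) = 2 + 0.44 = 2.44; true-score variance = 1.48 + 0.44 = 1.92; composite reliability = 0.7869.
Max component reliability = 0.9000.
Difference = 0.7869 − 0.9000 = -0.113.

-0.113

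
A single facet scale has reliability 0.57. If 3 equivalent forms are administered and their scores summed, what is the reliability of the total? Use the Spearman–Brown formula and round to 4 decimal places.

0.7991

ρ_k = kρ / (1 + (k−1)ρ) = 3·0.57 / (1 + 2·0.57) = 1.710 / 2.140 = 0.7991.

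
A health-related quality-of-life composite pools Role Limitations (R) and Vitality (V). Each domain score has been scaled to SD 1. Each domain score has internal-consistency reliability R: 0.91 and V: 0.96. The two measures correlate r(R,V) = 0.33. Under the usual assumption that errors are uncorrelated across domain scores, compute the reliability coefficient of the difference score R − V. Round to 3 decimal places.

0.903

Var(R−V) = 1 + 1 − 2·0.33 = 2 − 0.66 = 1.34.
Because errors are independent across components, Cov(Tᵢ,Tⱼ) = Cov(Xᵢ,Xⱼ); the off-diagonal part of the true-score variance is the same as above.
True-score variance = [0.91 + 0.96] − 0.66 = 1.87 − 0.66 = 1.21.
Reliability = 1.21 / 1.34 = 0.903.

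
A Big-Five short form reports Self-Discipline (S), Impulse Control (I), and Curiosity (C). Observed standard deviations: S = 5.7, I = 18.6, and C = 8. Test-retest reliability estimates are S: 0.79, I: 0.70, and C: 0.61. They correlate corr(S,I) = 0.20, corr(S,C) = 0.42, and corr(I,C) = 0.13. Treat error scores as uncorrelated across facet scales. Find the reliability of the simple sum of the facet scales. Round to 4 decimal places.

Var(S+I+C) = 5.7² + 18.6² + 8² + 2·[5.7·18.6·0.20 + 5.7·8·0.42 + 18.6·8·0.13] = 442.45 + 119.4 = 561.85.
With uncorrelated errors the cross-covariances are all true-score covariance, so they carry over unchanged; only the diagonal terms shrink to ρᵢσᵢ².
True-score variance = [5.7²·0.79 + 18.6²·0.70 + 8²·0.61] + 119.4 = 306.879 + 119.4 = 426.279.
Reliability = 426.279 / 561.85 = 0.7587.

0.7587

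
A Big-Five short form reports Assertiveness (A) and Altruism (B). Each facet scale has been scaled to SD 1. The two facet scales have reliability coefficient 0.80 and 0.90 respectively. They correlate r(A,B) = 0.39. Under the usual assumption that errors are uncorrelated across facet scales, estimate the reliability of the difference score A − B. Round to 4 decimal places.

Var(A−B) = 1 + 1 − 2·0.39 = 2 − 0.78 = 1.22.
With uncorrelated errors the cross-covariances are all true-score covariance, so they carry over unchanged; only the diagonal terms shrink to ρᵢσᵢ².
True-score variance = [0.80 + 0.90] − 0.78 = 1.7 − 0.78 = 0.92.
Reliability = 0.92 / 1.22 = 0.7541.

0.7541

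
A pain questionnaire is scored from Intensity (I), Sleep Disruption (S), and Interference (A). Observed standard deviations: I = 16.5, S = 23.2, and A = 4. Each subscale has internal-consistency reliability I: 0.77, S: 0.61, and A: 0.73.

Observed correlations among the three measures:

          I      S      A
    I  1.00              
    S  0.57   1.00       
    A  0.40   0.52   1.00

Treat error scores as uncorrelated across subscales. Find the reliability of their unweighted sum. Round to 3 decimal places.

Var(I+S+A) = 16.5² + 23.2² + 4² + 2·[16.5·23.2·0.57 + 16.5·4·0.40 + 23.2·4·0.52] = 826.49 + 585.704 = 1412.19.
Under uncorrelated errors the observed covariances equal the true-score covariances, so only the own-variance terms attenuate.
True-score variance = [16.5²·0.77 + 23.2²·0.61 + 4²·0.73] + 585.704 = 549.639 + 585.704 = 1135.34.
Reliability = 1135.34 / 1412.19 = 0.804.

0.804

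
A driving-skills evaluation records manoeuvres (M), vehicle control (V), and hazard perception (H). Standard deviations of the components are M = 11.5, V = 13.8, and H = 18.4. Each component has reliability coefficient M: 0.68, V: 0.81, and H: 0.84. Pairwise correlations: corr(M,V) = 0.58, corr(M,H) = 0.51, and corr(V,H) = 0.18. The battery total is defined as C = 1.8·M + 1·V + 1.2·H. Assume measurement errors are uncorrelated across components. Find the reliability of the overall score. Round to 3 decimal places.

0.875

Var(C) = 1.8²·11.5² + 13.8² + 1.2²·18.4² + 2·[1.8·11.5·13.8·0.58 + 2.16·11.5·18.4·0.51 + 1.2·13.8·18.4·0.18] = 1106.46 + 907.256 = 2013.71.
With uncorrelated errors the cross-covariances are all true-score covariance, so they carry over unchanged; only the diagonal terms shrink to ρᵢσᵢ².
True-score variance = [1.8²·11.5²·0.68 + 13.8²·0.81 + 1.2²·18.4²·0.84] + 907.256 = 855.152 + 907.256 = 1762.41.
Reliability = 1762.41 / 2013.71 = 0.875.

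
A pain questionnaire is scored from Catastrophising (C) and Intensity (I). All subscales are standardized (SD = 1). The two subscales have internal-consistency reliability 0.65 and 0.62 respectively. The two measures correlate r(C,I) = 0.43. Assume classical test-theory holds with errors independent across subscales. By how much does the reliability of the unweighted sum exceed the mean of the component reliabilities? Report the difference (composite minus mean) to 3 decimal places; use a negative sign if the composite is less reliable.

Var(sum) = 2 + 0.86 = 2.86; true-score variance = 1.27 + 0.86 = 2.13; composite reliability = 0.7448.
Mean component reliability = 0.6350.
Difference = 0.7448 − 0.6350 = 0.110.

0.110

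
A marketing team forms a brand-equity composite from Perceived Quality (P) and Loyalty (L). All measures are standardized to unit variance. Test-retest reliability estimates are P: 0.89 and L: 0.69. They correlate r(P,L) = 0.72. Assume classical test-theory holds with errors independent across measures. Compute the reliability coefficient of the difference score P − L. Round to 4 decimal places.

0.2500

Var(P−L) = 1 + 1 − 2·0.72 = 2 − 1.44 = 0.56.
With uncorrelated errors the cross-covariances are all true-score covariance, so they carry over unchanged; only the diagonal terms shrink to ρᵢσᵢ².
True-score variance = [0.89 + 0.69] − 1.44 = 1.58 − 1.44 = 0.14.
Reliability = 0.14 / 0.56 = 0.2500.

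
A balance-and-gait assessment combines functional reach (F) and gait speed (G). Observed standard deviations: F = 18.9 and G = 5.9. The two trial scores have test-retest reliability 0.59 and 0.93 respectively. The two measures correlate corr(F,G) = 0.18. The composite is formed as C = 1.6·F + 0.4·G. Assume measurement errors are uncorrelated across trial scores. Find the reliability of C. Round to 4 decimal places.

0.6031

Var(C) = 1.6²·18.9² + 0.4²·5.9² + 2·[0.64·18.9·5.9·0.18] = 920.027 + 25.6919 = 945.719.
Under uncorrelated errors the observed covariances equal the true-score covariances, so only the own-variance terms attenuate.
True-score variance = [1.6²·18.9²·0.59 + 0.4²·5.9²·0.93] + 25.6919 = 544.71 + 25.6919 = 570.402.
Reliability = 570.402 / 945.719 = 0.6031.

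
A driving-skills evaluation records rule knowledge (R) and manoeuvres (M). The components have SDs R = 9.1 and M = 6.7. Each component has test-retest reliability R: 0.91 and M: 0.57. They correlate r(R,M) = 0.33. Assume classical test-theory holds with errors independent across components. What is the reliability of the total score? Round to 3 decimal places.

0.841

Var(R+M) = 9.1² + 6.7² + 2·[9.1·6.7·0.33] = 127.7 + 40.2402 = 167.94.
Under uncorrelated errors the observed covariances equal the true-score covariances, so only the own-variance terms attenuate.
True-score variance = [9.1²·0.91 + 6.7²·0.57] + 40.2402 = 100.944 + 40.2402 = 141.185.
Reliability = 141.185 / 167.94 = 0.841.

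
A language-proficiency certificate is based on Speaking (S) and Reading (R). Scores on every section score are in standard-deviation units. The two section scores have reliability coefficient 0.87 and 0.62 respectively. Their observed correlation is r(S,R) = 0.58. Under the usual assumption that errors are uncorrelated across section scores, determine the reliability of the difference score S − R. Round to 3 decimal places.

0.393

Var(S−R) = 1 + 1 − 2·0.58 = 2 − 1.16 = 0.84.
With uncorrelated errors the cross-covariances are all true-score covariance, so they carry over unchanged; only the diagonal terms shrink to ρᵢσᵢ².
True-score variance = [0.87 + 0.62] − 1.16 = 1.49 − 1.16 = 0.33.
Reliability = 0.33 / 0.84 = 0.393.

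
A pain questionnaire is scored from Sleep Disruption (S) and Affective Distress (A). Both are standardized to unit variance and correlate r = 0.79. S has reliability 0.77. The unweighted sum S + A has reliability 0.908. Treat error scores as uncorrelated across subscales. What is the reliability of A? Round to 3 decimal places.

Var(S+A) = 2 + 2·0.79 = 3.580.
True-score variance = ρ_S + ρ_A + 2·0.79, so 0.908 = (0.77 + ρ_A + 1.58) / 3.580.
ρ_A = 0.908·3.580 − 0.77 − 1.58 = 0.901.

0.901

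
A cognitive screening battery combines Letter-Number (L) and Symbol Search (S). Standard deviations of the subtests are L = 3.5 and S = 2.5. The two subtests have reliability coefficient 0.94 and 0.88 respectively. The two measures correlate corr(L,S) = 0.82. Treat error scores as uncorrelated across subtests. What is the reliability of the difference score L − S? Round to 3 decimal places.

0.642

Var(L−S) = 3.5² + 2.5² − 2·3.5·2.5·0.82 = 18.5 − 14.35 = 4.15.
Because errors are independent across components, Cov(Tᵢ,Tⱼ) = Cov(Xᵢ,Xⱼ); the off-diagonal part of the true-score variance is the same as above.
True-score variance = [3.5²·0.94 + 2.5²·0.88] − 14.35 = 17.015 − 14.35 = 2.665.
Reliability = 2.665 / 4.15 = 0.642.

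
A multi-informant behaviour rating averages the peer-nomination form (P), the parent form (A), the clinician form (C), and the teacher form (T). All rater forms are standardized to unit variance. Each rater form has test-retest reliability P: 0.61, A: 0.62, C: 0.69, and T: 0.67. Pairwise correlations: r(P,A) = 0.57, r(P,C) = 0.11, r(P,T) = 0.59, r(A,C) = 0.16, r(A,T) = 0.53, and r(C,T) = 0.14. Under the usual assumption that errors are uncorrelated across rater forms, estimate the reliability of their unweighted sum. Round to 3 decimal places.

Var(P+A+C+T) = 4 + 2·[0.57 + 0.11 + 0.59 + 0.16 + 0.53 + 0.14] = 4 + 4.2 = 8.2.
Under uncorrelated errors the observed covariances equal the true-score covariances, so only the own-variance terms attenuate.
True-score variance = [0.61 + 0.62 + 0.69 + 0.67] + 4.2 = 2.59 + 4.2 = 6.79.
Reliability = 6.79 / 8.2 = 0.828.

0.828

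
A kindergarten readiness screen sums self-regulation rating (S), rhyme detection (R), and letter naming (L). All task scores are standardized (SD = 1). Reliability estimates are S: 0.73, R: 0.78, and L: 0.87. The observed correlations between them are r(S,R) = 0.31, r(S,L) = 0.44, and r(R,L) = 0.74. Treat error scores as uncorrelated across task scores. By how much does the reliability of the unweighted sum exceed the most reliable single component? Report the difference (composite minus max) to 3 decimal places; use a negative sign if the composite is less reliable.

Var(sum) = 3 + 2.98 = 5.98; true-score variance = 2.38 + 2.98 = 5.36; composite reliability = 0.8963.
Max component reliability = 0.8700.
Difference = 0.8963 − 0.8700 = 0.026.

0.026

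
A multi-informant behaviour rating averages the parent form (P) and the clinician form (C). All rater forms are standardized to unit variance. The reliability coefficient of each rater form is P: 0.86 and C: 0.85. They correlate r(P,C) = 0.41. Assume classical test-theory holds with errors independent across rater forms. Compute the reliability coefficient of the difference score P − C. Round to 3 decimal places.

Var(P−C) = 1 + 1 − 2·0.41 = 2 − 0.82 = 1.18.
With uncorrelated errors the cross-covariances are all true-score covariance, so they carry over unchanged; only the diagonal terms shrink to ρᵢσᵢ².
True-score variance = [0.86 + 0.85] − 0.82 = 1.71 − 0.82 = 0.89.
Reliability = 0.89 / 1.18 = 0.754.

0.754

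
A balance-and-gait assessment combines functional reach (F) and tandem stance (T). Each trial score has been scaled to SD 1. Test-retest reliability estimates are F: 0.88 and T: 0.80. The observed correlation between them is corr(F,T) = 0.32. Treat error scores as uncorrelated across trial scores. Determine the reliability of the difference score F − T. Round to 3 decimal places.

Var(F−T) = 1 + 1 − 2·0.32 = 2 − 0.64 = 1.36.
Under uncorrelated errors the observed covariances equal the true-score covariances, so only the own-variance terms attenuate.
True-score variance = [0.88 + 0.80] − 0.64 = 1.68 − 0.64 = 1.04.
Reliability = 1.04 / 1.36 = 0.765.

0.765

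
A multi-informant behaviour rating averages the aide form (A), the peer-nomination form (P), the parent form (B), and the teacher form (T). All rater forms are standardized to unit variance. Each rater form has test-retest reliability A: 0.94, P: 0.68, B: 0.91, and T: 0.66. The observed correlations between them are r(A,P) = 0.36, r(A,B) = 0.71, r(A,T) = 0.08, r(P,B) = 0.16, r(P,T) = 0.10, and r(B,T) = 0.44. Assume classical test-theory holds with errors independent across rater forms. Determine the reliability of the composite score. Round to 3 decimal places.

0.895

Var(A+P+B+T) = 4 + 2·[0.36 + 0.71 + 0.08 + 0.16 + 0.10 + 0.44] = 4 + 3.7 = 7.7.
Because errors are independent across components, Cov(Tᵢ,Tⱼ) = Cov(Xᵢ,Xⱼ); the off-diagonal part of the true-score variance is the same as above.
True-score variance = [0.94 + 0.68 + 0.91 + 0.66] + 3.7 = 3.19 + 3.7 = 6.89.
Reliability = 6.89 / 7.7 = 0.895.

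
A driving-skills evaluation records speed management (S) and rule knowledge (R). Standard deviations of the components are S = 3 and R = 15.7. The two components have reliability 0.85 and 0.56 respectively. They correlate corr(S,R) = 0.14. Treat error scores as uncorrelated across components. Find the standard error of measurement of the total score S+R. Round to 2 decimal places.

10.48

Var(total) = 255.49 + 13.188 = 268.678.
True-score variance = 145.684 + 13.188 = 158.872, so reliability = 0.5913.
Error variance = 268.678 − 158.872 = 109.806; SEM = √109.806 = 10.48.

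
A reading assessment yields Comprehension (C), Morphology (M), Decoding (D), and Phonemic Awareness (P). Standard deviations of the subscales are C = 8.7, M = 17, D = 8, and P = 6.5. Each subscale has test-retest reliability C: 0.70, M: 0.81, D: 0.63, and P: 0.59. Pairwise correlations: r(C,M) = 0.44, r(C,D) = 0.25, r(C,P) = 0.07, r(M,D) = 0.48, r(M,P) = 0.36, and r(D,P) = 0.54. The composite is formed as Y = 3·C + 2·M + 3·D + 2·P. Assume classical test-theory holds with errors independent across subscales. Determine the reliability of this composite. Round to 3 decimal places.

Var(Y) = 3²·8.7² + 2²·17² + 3²·8² + 2²·6.5² + 2·[6·8.7·17·0.44 + 9·8.7·8·0.25 + 6·8.7·6.5·0.07 + 6·17·8·0.48 + 4·17·6.5·0.36 + 6·8·6.5·0.54] = 2582.21 + 2580.17 = 5162.38.
Under uncorrelated errors the observed covariances equal the true-score covariances, so only the own-variance terms attenuate.
True-score variance = [3²·8.7²·0.70 + 2²·17²·0.81 + 3²·8²·0.63 + 2²·6.5²·0.59] + 2580.17 = 1875.8 + 2580.17 = 4455.97.
Reliability = 4455.97 / 5162.38 = 0.863.

0.863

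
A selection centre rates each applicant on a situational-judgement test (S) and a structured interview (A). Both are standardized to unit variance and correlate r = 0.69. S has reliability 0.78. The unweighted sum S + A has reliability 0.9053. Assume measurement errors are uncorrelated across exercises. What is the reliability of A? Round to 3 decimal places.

Var(S+A) = 2 + 2·0.69 = 3.380.
True-score variance = ρ_S + ρ_A + 2·0.69, so 0.9053 = (0.78 + ρ_A + 1.38) / 3.380.
ρ_A = 0.9053·3.380 − 0.78 − 1.38 = 0.900.

0.900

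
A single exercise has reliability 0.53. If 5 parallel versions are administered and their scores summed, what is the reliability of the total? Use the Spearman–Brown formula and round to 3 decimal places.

0.849

ρ_k = kρ / (1 + (k−1)ρ) = 5·0.53 / (1 + 4·0.53) = 2.650 / 3.120 = 0.849.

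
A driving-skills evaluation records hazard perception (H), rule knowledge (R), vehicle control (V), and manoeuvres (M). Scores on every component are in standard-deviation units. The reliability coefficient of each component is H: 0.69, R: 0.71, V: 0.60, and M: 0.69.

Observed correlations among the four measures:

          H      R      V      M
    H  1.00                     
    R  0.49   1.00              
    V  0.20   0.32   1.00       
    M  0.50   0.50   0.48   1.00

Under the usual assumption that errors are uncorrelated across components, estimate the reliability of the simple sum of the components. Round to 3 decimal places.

Var(H+R+V+M) = 4 + 2·[0.49 + 0.20 + 0.50 + 0.32 + 0.50 + 0.48] = 4 + 4.98 = 8.98.
Under uncorrelated errors the observed covariances equal the true-score covariances, so only the own-variance terms attenuate.
True-score variance = [0.69 + 0.71 + 0.60 + 0.69] + 4.98 = 2.69 + 4.98 = 7.67.
Reliability = 7.67 / 8.98 = 0.854.

0.854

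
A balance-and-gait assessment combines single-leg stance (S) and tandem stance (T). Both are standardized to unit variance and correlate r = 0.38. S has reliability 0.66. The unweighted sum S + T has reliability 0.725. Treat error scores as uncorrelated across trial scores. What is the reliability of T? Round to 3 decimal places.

0.581

Var(S+T) = 2 + 2·0.38 = 2.760.
True-score variance = ρ_S + ρ_T + 2·0.38, so 0.725 = (0.66 + ρ_T + 0.76) / 2.760.
ρ_T = 0.725·2.760 − 0.66 − 0.76 = 0.581.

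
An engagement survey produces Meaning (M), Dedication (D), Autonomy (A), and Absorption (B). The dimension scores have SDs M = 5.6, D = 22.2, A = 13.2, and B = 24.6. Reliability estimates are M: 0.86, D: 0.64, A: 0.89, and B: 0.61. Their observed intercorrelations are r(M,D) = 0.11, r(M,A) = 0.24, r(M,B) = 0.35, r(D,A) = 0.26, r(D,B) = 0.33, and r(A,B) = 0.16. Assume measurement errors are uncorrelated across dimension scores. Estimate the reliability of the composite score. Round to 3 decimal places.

Var(M+D+A+B) = 5.6² + 22.2² + 13.2² + 24.6² + 2·[5.6·22.2·0.11 + 5.6·13.2·0.24 + 5.6·24.6·0.35 + 22.2·13.2·0.26 + 22.2·24.6·0.33 + 13.2·24.6·0.16] = 1303.6 + 775.994 = 2079.59.
Because errors are independent across components, Cov(Tᵢ,Tⱼ) = Cov(Xᵢ,Xⱼ); the off-diagonal part of the true-score variance is the same as above.
True-score variance = [5.6²·0.86 + 22.2²·0.64 + 13.2²·0.89 + 24.6²·0.61] + 775.994 = 866.608 + 775.994 = 1642.6.
Reliability = 1642.6 / 2079.59 = 0.790.

0.790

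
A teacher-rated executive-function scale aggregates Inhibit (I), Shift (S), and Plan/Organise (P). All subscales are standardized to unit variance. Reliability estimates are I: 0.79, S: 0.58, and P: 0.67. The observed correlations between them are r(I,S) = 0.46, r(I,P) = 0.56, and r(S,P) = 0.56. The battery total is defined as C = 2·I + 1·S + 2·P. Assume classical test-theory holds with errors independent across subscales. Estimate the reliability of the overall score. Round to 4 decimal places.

Var(C) = 2² + 1 + 2² + 2·[2·0.46 + 4·0.56 + 2·0.56] = 9 + 8.56 = 17.56.
With uncorrelated errors the cross-covariances are all true-score covariance, so they carry over unchanged; only the diagonal terms shrink to ρᵢσᵢ².
True-score variance = [2²·0.79 + 0.58 + 2²·0.67] + 8.56 = 6.42 + 8.56 = 14.98.
Reliability = 14.98 / 17.56 = 0.8531.

0.8531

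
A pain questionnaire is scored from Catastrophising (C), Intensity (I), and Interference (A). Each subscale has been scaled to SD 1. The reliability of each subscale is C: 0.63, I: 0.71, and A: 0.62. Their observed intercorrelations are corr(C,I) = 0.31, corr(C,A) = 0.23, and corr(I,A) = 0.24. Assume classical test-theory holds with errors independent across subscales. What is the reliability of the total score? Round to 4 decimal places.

Var(C+I+A) = 3 + 2·[0.31 + 0.23 + 0.24] = 3 + 1.56 = 4.56.
Because errors are independent across components, Cov(Tᵢ,Tⱼ) = Cov(Xᵢ,Xⱼ); the off-diagonal part of the true-score variance is the same as above.
True-score variance = [0.63 + 0.71 + 0.62] + 1.56 = 1.96 + 1.56 = 3.52.
Reliability = 3.52 / 4.56 = 0.7719.

0.7719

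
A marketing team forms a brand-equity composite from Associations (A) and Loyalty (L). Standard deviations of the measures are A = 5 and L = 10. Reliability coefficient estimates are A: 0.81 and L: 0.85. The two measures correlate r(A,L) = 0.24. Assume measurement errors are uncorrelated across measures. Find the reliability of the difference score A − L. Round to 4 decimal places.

0.8045

Var(A−L) = 5² + 10² − 2·5·10·0.24 = 125 − 24 = 101.
Because errors are independent across components, Cov(Tᵢ,Tⱼ) = Cov(Xᵢ,Xⱼ); the off-diagonal part of the true-score variance is the same as above.
True-score variance = [5²·0.81 + 10²·0.85] − 24 = 105.25 − 24 = 81.25.
Reliability = 81.25 / 101 = 0.8045.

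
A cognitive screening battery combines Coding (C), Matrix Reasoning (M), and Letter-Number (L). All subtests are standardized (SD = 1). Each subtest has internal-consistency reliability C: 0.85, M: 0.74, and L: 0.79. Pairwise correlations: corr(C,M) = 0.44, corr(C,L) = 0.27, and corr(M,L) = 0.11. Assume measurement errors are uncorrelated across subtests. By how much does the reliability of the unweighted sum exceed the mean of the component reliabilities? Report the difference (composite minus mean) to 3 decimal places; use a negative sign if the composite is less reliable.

Var(sum) = 3 + 1.64 = 4.64; true-score variance = 2.38 + 1.64 = 4.02; composite reliability = 0.8664.
Mean component reliability = 0.7933.
Difference = 0.8664 − 0.7933 = 0.073.

0.073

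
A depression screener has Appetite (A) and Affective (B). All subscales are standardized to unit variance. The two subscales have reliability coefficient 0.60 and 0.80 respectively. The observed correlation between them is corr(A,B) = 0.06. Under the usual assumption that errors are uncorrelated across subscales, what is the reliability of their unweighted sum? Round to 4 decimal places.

0.7170

Var(A+B) = 2 + 2·[0.06] = 2 + 0.12 = 2.12.
Under uncorrelated errors the observed covariances equal the true-score covariances, so only the own-variance terms attenuate.
True-score variance = [0.60 + 0.80] + 0.12 = 1.4 + 0.12 = 1.52.
Reliability = 1.52 / 2.12 = 0.7170.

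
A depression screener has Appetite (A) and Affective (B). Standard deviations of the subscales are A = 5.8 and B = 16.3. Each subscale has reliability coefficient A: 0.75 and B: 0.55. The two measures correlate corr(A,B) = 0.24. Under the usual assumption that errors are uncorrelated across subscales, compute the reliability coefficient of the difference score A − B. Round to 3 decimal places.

0.496

Var(A−B) = 5.8² + 16.3² − 2·5.8·16.3·0.24 = 299.33 − 45.3792 = 253.951.
Under uncorrelated errors the observed covariances equal the true-score covariances, so only the own-variance terms attenuate.
True-score variance = [5.8²·0.75 + 16.3²·0.55] − 45.3792 = 171.359 − 45.3792 = 125.98.
Reliability = 125.98 / 253.951 = 0.496.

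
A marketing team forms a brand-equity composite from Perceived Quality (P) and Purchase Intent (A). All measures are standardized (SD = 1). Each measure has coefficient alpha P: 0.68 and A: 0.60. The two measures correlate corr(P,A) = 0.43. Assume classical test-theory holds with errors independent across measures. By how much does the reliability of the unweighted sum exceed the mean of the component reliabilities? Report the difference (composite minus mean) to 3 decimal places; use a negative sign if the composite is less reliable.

Var(sum) = 2 + 0.86 = 2.86; true-score variance = 1.28 + 0.86 = 2.14; composite reliability = 0.7483.
Mean component reliability = 0.6400.
Difference = 0.7483 − 0.6400 = 0.108.

0.108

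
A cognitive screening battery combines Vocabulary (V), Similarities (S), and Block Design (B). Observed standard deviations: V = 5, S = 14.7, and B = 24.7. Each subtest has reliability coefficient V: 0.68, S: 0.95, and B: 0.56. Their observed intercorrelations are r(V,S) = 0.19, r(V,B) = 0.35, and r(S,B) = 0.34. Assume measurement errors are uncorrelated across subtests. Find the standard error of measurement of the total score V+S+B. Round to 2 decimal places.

Var(total) = 851.18 + 361.281 = 1212.46.
True-score variance = 563.936 + 361.281 = 925.217, so reliability = 0.7631.
Error variance = 1212.46 − 925.217 = 287.244; SEM = √287.244 = 16.95.

16.95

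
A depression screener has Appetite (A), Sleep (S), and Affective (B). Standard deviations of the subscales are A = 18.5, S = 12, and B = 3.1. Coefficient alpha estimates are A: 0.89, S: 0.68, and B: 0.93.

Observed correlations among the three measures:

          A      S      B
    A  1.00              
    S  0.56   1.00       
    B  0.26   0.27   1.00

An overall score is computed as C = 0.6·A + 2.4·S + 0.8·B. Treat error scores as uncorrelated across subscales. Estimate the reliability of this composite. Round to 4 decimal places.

0.7960

Var(C) = 0.6²·18.5² + 2.4²·12² + 0.8²·3.1² + 2·[1.44·18.5·12·0.56 + 0.48·18.5·3.1·0.26 + 1.92·12·3.1·0.27] = 958.8 + 410.925 = 1369.73.
Under uncorrelated errors the observed covariances equal the true-score covariances, so only the own-variance terms attenuate.
True-score variance = [0.6²·18.5²·0.89 + 2.4²·12²·0.68 + 0.8²·3.1²·0.93] + 410.925 = 679.396 + 410.925 = 1090.32.
Reliability = 1090.32 / 1369.73 = 0.7960.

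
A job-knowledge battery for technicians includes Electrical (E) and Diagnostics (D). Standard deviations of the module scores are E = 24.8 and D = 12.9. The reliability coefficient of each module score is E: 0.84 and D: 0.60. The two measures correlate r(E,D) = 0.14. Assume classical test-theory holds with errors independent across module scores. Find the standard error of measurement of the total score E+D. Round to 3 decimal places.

Var(total) = 781.45 + 89.5776 = 871.028.
True-score variance = 616.48 + 89.5776 = 706.057, so reliability = 0.8106.
Error variance = 871.028 − 706.057 = 164.97; SEM = √164.97 = 12.844.

12.844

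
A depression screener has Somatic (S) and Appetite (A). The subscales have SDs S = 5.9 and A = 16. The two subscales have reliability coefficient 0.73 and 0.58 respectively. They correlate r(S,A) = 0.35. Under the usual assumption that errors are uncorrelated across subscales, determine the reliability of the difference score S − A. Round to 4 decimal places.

0.4797

Var(S−A) = 5.9² + 16² − 2·5.9·16·0.35 = 290.81 − 66.08 = 224.73.
Because errors are independent across components, Cov(Tᵢ,Tⱼ) = Cov(Xᵢ,Xⱼ); the off-diagonal part of the true-score variance is the same as above.
True-score variance = [5.9²·0.73 + 16²·0.58] − 66.08 = 173.891 − 66.08 = 107.811.
Reliability = 107.811 / 224.73 = 0.4797.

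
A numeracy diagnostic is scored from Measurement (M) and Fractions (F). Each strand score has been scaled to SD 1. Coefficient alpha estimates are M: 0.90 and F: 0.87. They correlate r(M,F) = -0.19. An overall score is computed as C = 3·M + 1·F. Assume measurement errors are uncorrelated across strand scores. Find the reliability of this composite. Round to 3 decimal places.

Var(C) = 3² + 1 + 2·[3·(-0.19)] = 10 − 1.14 = 8.86.
With uncorrelated errors the cross-covariances are all true-score covariance, so they carry over unchanged; only the diagonal terms shrink to ρᵢσᵢ².
True-score variance = [3²·0.90 + 0.87] − 1.14 = 8.97 − 1.14 = 7.83.
Reliability = 7.83 / 8.86 = 0.884.

0.884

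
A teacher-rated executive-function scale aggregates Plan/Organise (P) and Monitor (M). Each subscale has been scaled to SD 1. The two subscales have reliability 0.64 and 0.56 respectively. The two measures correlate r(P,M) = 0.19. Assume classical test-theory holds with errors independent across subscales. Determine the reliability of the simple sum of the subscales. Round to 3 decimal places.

Var(P+M) = 2 + 2·[0.19] = 2 + 0.38 = 2.38.
Under uncorrelated errors the observed covariances equal the true-score covariances, so only the own-variance terms attenuate.
True-score variance = [0.64 + 0.56] + 0.38 = 1.2 + 0.38 = 1.58.
Reliability = 1.58 / 2.38 = 0.664.

0.664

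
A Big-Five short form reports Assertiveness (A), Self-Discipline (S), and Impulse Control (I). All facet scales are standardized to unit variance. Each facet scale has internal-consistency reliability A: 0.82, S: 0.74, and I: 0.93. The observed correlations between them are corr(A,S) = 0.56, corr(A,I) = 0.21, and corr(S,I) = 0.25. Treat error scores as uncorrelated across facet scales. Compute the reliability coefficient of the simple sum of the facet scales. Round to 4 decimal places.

Var(A+S+I) = 3 + 2·[0.56 + 0.21 + 0.25] = 3 + 2.04 = 5.04.
Under uncorrelated errors the observed covariances equal the true-score covariances, so only the own-variance terms attenuate.
True-score variance = [0.82 + 0.74 + 0.93] + 2.04 = 2.49 + 2.04 = 4.53.
Reliability = 4.53 / 5.04 = 0.8988.

0.8988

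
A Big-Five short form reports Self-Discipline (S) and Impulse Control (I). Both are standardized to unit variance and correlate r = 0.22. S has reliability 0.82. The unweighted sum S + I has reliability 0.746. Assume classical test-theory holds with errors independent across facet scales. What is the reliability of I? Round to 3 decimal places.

Var(S+I) = 2 + 2·0.22 = 2.440.
True-score variance = ρ_S + ρ_I + 2·0.22, so 0.746 = (0.82 + ρ_I + 0.44) / 2.440.
ρ_I = 0.746·2.440 − 0.82 − 0.44 = 0.560.

0.560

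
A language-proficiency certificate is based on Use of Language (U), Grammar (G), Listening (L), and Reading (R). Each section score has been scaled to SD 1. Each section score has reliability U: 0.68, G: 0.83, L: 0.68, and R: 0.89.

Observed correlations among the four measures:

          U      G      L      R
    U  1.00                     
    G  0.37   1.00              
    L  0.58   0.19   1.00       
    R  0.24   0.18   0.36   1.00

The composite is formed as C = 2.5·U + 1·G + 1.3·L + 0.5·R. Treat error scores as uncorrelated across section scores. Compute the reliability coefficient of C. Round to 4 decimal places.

0.8346

Var(C) = 2.5² + 1 + 1.3² + 0.5² + 2·[2.5·0.37 + 3.25·0.58 + 1.25·0.24 + 1.3·0.19 + 0.5·0.18 + 0.65·0.36] = 9.19 + 7.362 = 16.552.
With uncorrelated errors the cross-covariances are all true-score covariance, so they carry over unchanged; only the diagonal terms shrink to ρᵢσᵢ².
True-score variance = [2.5²·0.68 + 0.83 + 1.3²·0.68 + 0.5²·0.89] + 7.362 = 6.4517 + 7.362 = 13.8137.
Reliability = 13.8137 / 16.552 = 0.8346.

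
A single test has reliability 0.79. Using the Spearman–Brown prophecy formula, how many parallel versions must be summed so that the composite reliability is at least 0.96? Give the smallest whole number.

7

k ≥ ρ*(1−ρ₁)/(ρ₁(1−ρ*)) = 0.96·0.21 / (0.79·0.04) = 6.380.
Smallest integer k = 7.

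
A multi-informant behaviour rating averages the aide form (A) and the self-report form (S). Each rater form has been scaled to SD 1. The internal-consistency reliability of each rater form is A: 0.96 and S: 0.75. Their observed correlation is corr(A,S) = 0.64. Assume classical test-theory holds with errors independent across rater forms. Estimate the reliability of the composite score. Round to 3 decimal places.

Var(A+S) = 2 + 2·[0.64] = 2 + 1.28 = 3.28.
With uncorrelated errors the cross-covariances are all true-score covariance, so they carry over unchanged; only the diagonal terms shrink to ρᵢσᵢ².
True-score variance = [0.96 + 0.75] + 1.28 = 1.71 + 1.28 = 2.99.
Reliability = 2.99 / 3.28 = 0.912.

0.912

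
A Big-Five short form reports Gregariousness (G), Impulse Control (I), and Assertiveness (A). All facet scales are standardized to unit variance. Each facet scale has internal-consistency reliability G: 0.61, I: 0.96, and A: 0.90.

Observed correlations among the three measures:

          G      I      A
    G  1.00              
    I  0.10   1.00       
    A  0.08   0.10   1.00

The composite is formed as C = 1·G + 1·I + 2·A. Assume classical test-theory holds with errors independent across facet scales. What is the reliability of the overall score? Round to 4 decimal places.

0.8801

Var(C) = 1 + 1 + 2² + 2·[0.10 + 2·0.08 + 2·0.10] = 6 + 0.92 = 6.92.
With uncorrelated errors the cross-covariances are all true-score covariance, so they carry over unchanged; only the diagonal terms shrink to ρᵢσᵢ².
True-score variance = [0.61 + 0.96 + 2²·0.90] + 0.92 = 5.17 + 0.92 = 6.09.
Reliability = 6.09 / 6.92 = 0.8801.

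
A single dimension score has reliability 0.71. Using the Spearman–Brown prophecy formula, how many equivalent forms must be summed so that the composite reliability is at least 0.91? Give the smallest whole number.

k ≥ ρ*(1−ρ₁)/(ρ₁(1−ρ*)) = 0.91·0.29 / (0.71·0.09) = 4.130.
Smallest integer k = 5.

5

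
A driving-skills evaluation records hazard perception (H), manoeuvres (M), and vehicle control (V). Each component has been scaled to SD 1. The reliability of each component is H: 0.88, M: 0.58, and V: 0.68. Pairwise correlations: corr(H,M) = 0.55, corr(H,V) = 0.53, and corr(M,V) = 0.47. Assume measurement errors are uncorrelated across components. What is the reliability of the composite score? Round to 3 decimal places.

0.859

Var(H+M+V) = 3 + 2·[0.55 + 0.53 + 0.47] = 3 + 3.1 = 6.1.
Because errors are independent across components, Cov(Tᵢ,Tⱼ) = Cov(Xᵢ,Xⱼ); the off-diagonal part of the true-score variance is the same as above.
True-score variance = [0.88 + 0.58 + 0.68] + 3.1 = 2.14 + 3.1 = 5.24.
Reliability = 5.24 / 6.1 = 0.859.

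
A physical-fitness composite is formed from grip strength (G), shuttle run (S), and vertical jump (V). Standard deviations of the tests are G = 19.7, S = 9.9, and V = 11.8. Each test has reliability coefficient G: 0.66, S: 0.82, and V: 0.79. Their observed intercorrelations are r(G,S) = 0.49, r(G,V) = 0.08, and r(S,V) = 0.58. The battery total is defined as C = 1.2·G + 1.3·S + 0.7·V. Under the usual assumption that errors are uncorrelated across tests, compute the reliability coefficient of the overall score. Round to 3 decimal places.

0.812

Var(C) = 1.2²·19.7² + 1.3²·9.9² + 0.7²·11.8² + 2·[1.56·19.7·9.9·0.49 + 0.84·19.7·11.8·0.08 + 0.91·9.9·11.8·0.58] = 792.714 + 452.72 = 1245.43.
With uncorrelated errors the cross-covariances are all true-score covariance, so they carry over unchanged; only the diagonal terms shrink to ρᵢσᵢ².
True-score variance = [1.2²·19.7²·0.66 + 1.3²·9.9²·0.82 + 0.7²·11.8²·0.79] + 452.72 = 558.563 + 452.72 = 1011.28.
Reliability = 1011.28 / 1245.43 = 0.812.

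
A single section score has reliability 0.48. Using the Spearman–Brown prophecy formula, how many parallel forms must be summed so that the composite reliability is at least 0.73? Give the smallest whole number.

k ≥ ρ*(1−ρ₁)/(ρ₁(1−ρ*)) = 0.73·0.52 / (0.48·0.27) = 2.929.
Smallest integer k = 3.

3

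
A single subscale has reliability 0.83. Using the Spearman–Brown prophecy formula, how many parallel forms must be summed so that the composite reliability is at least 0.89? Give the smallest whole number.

2

k ≥ ρ*(1−ρ₁)/(ρ₁(1−ρ*)) = 0.89·0.17 / (0.83·0.11) = 1.657.
Smallest integer k = 2.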